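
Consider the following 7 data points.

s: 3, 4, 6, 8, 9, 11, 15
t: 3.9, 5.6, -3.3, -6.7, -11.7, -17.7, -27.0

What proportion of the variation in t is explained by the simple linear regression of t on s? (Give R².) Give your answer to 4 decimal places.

0.9812

n = 7, Σx = 56, Σy = -56.9, Σxy = -744.3, Σx² = 552, Σy² = 1281.53
Sxx = Σx² − (Σx)²/n = 552 − 448 = 104
Sxy = Σxy − (Σx)(Σy)/n = -744.3 − (-455.2) = -289.1
Syy = Σy² − (Σy)²/n = 1281.53 − 462.515714 = 819.014286
R² = Sxy²/(Sxx·Syy) = (-289.1)²/(104·819.014286) = 0.981231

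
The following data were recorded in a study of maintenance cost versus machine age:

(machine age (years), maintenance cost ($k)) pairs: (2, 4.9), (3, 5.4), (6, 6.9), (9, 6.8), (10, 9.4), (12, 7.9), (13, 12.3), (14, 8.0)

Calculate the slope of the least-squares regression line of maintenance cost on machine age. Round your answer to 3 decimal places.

n = 8, Σx = 69, Σy = 61.6, Σxy = 589.3, Σx² = 739
Sxx = Σx² − (Σx)²/n = 739 − 595.125 = 143.875
Sxy = Σxy − (Σx)(Σy)/n = 589.3 − 531.3 = 58
b = Sxy/Sxx = 58/143.875 = 0.403128

0.403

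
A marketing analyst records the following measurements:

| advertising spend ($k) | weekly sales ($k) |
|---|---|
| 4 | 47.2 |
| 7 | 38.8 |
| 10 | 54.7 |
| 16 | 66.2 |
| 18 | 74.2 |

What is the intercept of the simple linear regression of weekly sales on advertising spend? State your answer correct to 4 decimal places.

n = 5, Σx = 55, Σy = 281.1, Σxy = 3402.2, Σx² = 745
Sxx = Σx² − (Σx)²/n = 745 − 605 = 140
Sxy = Σxy − (Σx)(Σy)/n = 3402.2 − 3092.1 = 310.1
b = Sxy/Sxx = 310.1/140 = 2.215
a = ȳ − b·x̄ = 56.22 − 2.215·11 = 31.855

31.8550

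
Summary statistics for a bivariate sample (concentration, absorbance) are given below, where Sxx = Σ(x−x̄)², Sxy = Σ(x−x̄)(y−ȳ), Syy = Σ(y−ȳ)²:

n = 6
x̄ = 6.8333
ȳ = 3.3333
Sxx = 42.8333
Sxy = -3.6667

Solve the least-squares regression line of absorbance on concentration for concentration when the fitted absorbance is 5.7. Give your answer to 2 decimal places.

b = Sxy/Sxx = -3.6667/42.8333 = -0.085604
a = ȳ − b·x̄ = 3.3333 − (-0.085604)·6.8333 = 3.918258
Set a + b·x = 5.7: x = (5.7 − 3.918258) / (-0.085604) = -20.813786

-20.81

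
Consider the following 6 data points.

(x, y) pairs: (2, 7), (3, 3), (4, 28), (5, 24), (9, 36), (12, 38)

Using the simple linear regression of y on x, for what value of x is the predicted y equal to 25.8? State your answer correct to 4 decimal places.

6.8036

n = 6, Σx = 35, Σy = 136, Σxy = 1035, Σx² = 279
Sxx = Σx² − (Σx)²/n = 279 − 204.166667 = 74.833333
Sxy = Σxy − (Σx)(Σy)/n = 1035 − 793.333333 = 241.666667
b = Sxy/Sxx = 241.666667/74.833333 = 3.229399
a = ȳ − b·x̄ = 22.666667 − 3.229399·5.833333 = 3.828508
Set a + b·x = 25.8: x = (25.8 − 3.828508) / 3.229399 = 6.803586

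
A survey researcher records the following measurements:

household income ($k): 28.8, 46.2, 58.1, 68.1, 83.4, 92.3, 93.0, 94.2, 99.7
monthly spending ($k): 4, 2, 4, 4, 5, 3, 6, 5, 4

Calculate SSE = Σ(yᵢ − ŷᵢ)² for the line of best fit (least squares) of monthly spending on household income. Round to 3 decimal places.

8.658

n = 9, Σx = 663.8, Σy = 37, Σxy = 2834.1, Σx² = 53914.68, Σy² = 163
Sxx = Σx² − (Σx)²/n = 53914.68 − 48958.937778 = 4955.742222
Sxy = Σxy − (Σx)(Σy)/n = 2834.1 − 2728.955556 = 105.144444
Syy = Σy² − (Σy)²/n = 163 − 152.111111 = 10.888889
b = Sxy/Sxx = 105.144444/4955.742222 = 0.021217
SSE = Syy − b·Sxy = 10.888889 − 0.021217·105.144444 = 8.658072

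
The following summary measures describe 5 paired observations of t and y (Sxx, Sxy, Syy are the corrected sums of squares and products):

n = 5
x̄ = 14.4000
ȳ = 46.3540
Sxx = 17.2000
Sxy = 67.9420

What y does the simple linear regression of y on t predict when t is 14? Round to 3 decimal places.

44.774

b = Sxy/Sxx = 67.942/17.2 = 3.950116
a = ȳ − b·x̄ = 46.354 − 3.950116·14.4 = -10.527674
ŷ(14) = a + b·14 = -10.527674 + 3.950116·14 = 44.773953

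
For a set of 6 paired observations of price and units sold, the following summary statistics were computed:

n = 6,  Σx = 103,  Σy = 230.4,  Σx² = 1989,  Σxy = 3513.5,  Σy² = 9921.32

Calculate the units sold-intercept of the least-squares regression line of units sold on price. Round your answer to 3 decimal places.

72.736

Sxx = Σx² − (Σx)²/n = 1989 − 1768.166667 = 220.833333
Sxy = Σxy − (Σx)(Σy)/n = 3513.5 − 3955.2 = -441.7
b = Sxy/Sxx = -441.7/220.833333 = -2.000151
a = ȳ − b·x̄ = 38.4 − (-2.000151)·17.166667 = 72.735925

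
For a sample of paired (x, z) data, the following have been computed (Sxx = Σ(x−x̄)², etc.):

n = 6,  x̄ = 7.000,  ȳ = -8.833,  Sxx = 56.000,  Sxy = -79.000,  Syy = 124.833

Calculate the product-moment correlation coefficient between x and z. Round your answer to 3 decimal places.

r = Sxy/√(Sxx·Syy) = -79/√(6990.648) = -79/83.610095 = -0.944862

-0.945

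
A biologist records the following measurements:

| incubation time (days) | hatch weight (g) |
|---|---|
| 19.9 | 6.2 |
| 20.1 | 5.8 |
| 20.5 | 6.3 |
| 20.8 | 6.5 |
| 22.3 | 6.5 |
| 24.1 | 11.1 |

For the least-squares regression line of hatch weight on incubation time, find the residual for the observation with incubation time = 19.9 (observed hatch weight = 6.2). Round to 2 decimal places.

0.65

n = 6, Σx = 127.7, Σy = 42.4, Σxy = 916.77, Σx² = 2731.01
Sxx = Σx² − (Σx)²/n = 2731.01 − 2717.881667 = 13.128333
Sxy = Σxy − (Σx)(Σy)/n = 916.77 − 902.413333 = 14.356667
b = Sxy/Sxx = 14.356667/13.128333 = 1.093564
a = ȳ − b·x̄ = 7.066667 − 1.093564·21.283333 = -16.208011
ŷ(19.9) = -16.208011 + 1.093564·19.9 = 5.553904
residual = y − ŷ = 6.2 − 5.553904 = 0.646096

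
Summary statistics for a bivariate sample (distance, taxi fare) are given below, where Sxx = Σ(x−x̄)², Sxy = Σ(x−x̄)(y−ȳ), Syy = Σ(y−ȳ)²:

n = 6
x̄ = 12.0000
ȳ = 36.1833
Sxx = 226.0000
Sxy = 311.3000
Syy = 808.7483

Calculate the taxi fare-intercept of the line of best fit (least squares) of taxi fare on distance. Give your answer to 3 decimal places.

b = Sxy/Sxx = 311.3/226 = 1.377434
a = ȳ − b·x̄ = 36.1833 − 1.377434·12 = 19.654096

19.654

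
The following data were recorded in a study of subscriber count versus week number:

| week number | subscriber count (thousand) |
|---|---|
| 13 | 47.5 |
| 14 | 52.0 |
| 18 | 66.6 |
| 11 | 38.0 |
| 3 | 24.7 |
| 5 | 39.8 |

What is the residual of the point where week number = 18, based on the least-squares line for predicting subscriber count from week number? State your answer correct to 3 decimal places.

5.000

n = 6, Σx = 64, Σy = 268.6, Σxy = 3235.4, Σx² = 844
Sxx = Σx² − (Σx)²/n = 844 − 682.666667 = 161.333333
Sxy = Σxy − (Σx)(Σy)/n = 3235.4 − 2865.066667 = 370.333333
b = Sxy/Sxx = 370.333333/161.333333 = 2.295455
a = ȳ − b·x̄ = 44.766667 − 2.295455·10.666667 = 20.281818
ŷ(18) = 20.281818 + 2.295455·18 = 61.6
residual = y − ŷ = 66.6 − 61.6 = 5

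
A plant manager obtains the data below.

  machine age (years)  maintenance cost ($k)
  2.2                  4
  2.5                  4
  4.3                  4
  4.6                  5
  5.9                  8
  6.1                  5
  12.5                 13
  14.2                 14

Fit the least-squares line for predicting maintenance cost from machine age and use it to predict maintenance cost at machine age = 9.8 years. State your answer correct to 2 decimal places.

10.07

n = 8, Σx = 52.3, Σy = 57, Σxy = 498, Σx² = 480.65
Sxx = Σx² − (Σx)²/n = 480.65 − 341.91125 = 138.73875
Sxy = Σxy − (Σx)(Σy)/n = 498 − 372.6375 = 125.3625
b = Sxy/Sxx = 125.3625/138.73875 = 0.903587
a = ȳ − b·x̄ = 7.125 − 0.903587·6.5375 = 1.217801
ŷ(9.8) = a + b·9.8 = 1.217801 + 0.903587·9.8 = 10.072952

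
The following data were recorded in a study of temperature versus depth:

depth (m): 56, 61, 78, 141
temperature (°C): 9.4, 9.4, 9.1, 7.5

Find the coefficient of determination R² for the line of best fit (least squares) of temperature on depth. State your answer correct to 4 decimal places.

n = 4, Σx = 336, Σy = 35.4, Σxy = 2867.1, Σx² = 32822, Σy² = 315.78
Sxx = Σx² − (Σx)²/n = 32822 − 28224 = 4598
Sxy = Σxy − (Σx)(Σy)/n = 2867.1 − 2973.6 = -106.5
Syy = Σy² − (Σy)²/n = 315.78 − 313.29 = 2.49
R² = Sxy²/(Sxx·Syy) = (-106.5)²/(4598·2.49) = 0.990674

0.9907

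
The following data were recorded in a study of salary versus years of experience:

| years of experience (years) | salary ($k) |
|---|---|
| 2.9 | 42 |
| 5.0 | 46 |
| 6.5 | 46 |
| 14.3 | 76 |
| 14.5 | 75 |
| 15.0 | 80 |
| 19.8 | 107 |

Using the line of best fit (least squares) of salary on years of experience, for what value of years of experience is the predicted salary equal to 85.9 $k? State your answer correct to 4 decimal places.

n = 7, Σx = 78, Σy = 472, Σxy = 6143.7, Σx² = 1107.44
Sxx = Σx² − (Σx)²/n = 1107.44 − 869.142857 = 238.297143
Sxy = Σxy − (Σx)(Σy)/n = 6143.7 − 5259.428571 = 884.271429
b = Sxy/Sxx = 884.271429/238.297143 = 3.710793
a = ȳ − b·x̄ = 67.428571 − 3.710793·11.142857 = 26.079732
Set a + b·x = 85.9: x = (85.9 − 26.079732) / 3.710793 = 16.120615

16.1206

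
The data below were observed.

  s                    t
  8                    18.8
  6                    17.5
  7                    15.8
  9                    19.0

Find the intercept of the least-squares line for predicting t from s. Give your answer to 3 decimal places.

n = 4, Σx = 30, Σy = 71.1, Σxy = 537, Σx² = 230
Sxx = Σx² − (Σx)²/n = 230 − 225 = 5
Sxy = Σxy − (Σx)(Σy)/n = 537 − 533.25 = 3.75
b = Sxy/Sxx = 3.75/5 = 0.75
a = ȳ − b·x̄ = 17.775 − 0.75·7.5 = 12.15

12.150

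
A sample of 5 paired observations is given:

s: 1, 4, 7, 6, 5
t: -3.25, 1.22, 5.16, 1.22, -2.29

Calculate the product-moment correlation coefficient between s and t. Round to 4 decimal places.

0.7855

n = 5, Σx = 23, Σy = 2.06, Σxy = 33.62, Σx² = 127, Σy² = 45.409
Sxx = Σx² − (Σx)²/n = 127 − 105.8 = 21.2
Sxy = Σxy − (Σx)(Σy)/n = 33.62 − 9.476 = 24.144
Syy = Σy² − (Σy)²/n = 45.409 − 0.84872 = 44.56028
r = Sxy/√(Sxx·Syy) = 24.144/√(944.677936) = 24.144/30.735613 = 0.785538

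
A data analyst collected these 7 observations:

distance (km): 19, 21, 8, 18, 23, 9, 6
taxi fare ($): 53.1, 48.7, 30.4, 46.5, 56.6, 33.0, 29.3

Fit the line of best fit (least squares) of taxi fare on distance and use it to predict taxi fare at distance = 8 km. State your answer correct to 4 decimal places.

31.5536

n = 7, Σx = 104, Σy = 297.6, Σxy = 4886.4, Σx² = 1836
Sxx = Σx² − (Σx)²/n = 1836 − 1545.142857 = 290.857143
Sxy = Σxy − (Σx)(Σy)/n = 4886.4 − 4421.485714 = 464.914286
b = Sxy/Sxx = 464.914286/290.857143 = 1.598428
a = ȳ − b·x̄ = 42.514286 − 1.598428·14.857143 = 18.766208
ŷ(8) = a + b·8 = 18.766208 + 1.598428·8 = 31.553635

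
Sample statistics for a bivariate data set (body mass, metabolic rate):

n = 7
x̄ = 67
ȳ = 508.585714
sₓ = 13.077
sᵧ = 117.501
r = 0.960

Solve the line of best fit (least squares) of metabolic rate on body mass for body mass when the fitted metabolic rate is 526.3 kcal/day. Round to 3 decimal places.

b = r · sᵧ/sₓ = 0.96 · 117.501/13.077 = 8.625905
a = ȳ − b·x̄ = 508.585714 − 8.625905·67 = -69.349923
Set a + b·x = 526.3: x = (526.3 − (-69.349923)) / 8.625905 = 69.053615

69.054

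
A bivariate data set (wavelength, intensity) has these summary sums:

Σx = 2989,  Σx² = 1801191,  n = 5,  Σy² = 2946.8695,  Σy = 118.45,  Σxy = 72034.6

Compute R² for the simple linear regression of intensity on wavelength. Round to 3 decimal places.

0.742

Sxx = Σx² − (Σx)²/n = 1801191 − 1786824.2 = 14366.8
Sxy = Σxy − (Σx)(Σy)/n = 72034.6 − 70809.41 = 1225.19
Syy = Σy² − (Σy)²/n = 2946.8695 − 2806.0805 = 140.789
R² = Sxy²/(Sxx·Syy) = (1225.19)²/(14366.8·140.789) = 0.742127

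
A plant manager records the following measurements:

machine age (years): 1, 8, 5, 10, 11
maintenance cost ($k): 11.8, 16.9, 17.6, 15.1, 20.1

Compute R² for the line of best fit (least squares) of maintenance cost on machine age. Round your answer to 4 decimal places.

0.5316

n = 5, Σx = 35, Σy = 81.5, Σxy = 607.1, Σx² = 311, Σy² = 1366.63
Sxx = Σx² − (Σx)²/n = 311 − 245 = 66
Sxy = Σxy − (Σx)(Σy)/n = 607.1 − 570.5 = 36.6
Syy = Σy² − (Σy)²/n = 1366.63 − 1328.45 = 38.18
R² = Sxy²/(Sxx·Syy) = (36.6)²/(66·38.18) = 0.531597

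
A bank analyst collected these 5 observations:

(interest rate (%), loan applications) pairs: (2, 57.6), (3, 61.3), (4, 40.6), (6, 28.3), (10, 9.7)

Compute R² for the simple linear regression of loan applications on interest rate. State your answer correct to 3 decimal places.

0.924

n = 5, Σx = 25, Σy = 197.5, Σxy = 728.3, Σx² = 165, Σy² = 9618.79
Sxx = Σx² − (Σx)²/n = 165 − 125 = 40
Sxy = Σxy − (Σx)(Σy)/n = 728.3 − 987.5 = -259.2
Syy = Σy² − (Σy)²/n = 9618.79 − 7801.25 = 1817.54
R² = Sxy²/(Sxx·Syy) = (-259.2)²/(40·1817.54) = 0.924115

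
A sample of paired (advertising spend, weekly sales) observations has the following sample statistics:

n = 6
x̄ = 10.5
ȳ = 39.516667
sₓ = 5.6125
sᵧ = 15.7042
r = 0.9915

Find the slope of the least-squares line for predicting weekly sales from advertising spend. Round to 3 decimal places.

b = r · sᵧ/sₓ = 0.9915 · 15.7042/5.6125 = 2.774292

2.774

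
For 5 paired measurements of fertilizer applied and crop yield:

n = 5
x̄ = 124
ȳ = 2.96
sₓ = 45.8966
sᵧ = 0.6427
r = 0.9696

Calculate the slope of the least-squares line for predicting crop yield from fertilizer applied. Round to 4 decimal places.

0.0136

b = r · sᵧ/sₓ = 0.9696 · 0.6427/45.8966 = 0.013578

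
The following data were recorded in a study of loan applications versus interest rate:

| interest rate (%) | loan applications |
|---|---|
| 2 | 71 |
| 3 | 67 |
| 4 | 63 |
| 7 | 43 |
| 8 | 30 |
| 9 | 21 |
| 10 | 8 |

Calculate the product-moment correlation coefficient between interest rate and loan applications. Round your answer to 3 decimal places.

n = 7, Σx = 43, Σy = 303, Σxy = 1405, Σx² = 323, Σy² = 16753
Sxx = Σx² − (Σx)²/n = 323 − 264.142857 = 58.857143
Sxy = Σxy − (Σx)(Σy)/n = 1405 − 1861.285714 = -456.285714
Syy = Σy² − (Σy)²/n = 16753 − 13115.571429 = 3637.428571
r = Sxy/√(Sxx·Syy) = -456.285714/√(214088.653061) = -456.285714/462.697150 = -0.986143

-0.986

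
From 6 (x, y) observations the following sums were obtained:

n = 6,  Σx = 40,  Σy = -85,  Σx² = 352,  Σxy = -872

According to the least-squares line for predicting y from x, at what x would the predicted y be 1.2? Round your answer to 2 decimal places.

Sxx = Σx² − (Σx)²/n = 352 − 266.666667 = 85.333333
Sxy = Σxy − (Σx)(Σy)/n = -872 − (-566.666667) = -305.333333
b = Sxy/Sxx = -305.333333/85.333333 = -3.578125
a = ȳ − b·x̄ = -14.166667 − (-3.578125)·6.666667 = 9.6875
Set a + b·x = 1.2: x = (1.2 − 9.6875) / (-3.578125) = 2.372052

2.37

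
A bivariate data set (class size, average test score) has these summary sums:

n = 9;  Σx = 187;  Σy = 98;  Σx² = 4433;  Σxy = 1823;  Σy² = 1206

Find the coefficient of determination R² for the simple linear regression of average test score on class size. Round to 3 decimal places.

Sxx = Σx² − (Σx)²/n = 4433 − 3885.444444 = 547.555556
Sxy = Σxy − (Σx)(Σy)/n = 1823 − 2036.222222 = -213.222222
Syy = Σy² − (Σy)²/n = 1206 − 1067.111111 = 138.888889
R² = Sxy²/(Sxx·Syy) = (-213.222222)²/(547.555556·138.888889) = 0.597818

0.598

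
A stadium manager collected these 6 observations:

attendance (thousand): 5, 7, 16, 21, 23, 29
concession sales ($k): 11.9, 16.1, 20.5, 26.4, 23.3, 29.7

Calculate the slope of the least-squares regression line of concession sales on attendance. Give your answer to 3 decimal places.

n = 6, Σx = 101, Σy = 127.9, Σxy = 2451.8, Σx² = 2141
Sxx = Σx² − (Σx)²/n = 2141 − 1700.166667 = 440.833333
Sxy = Σxy − (Σx)(Σy)/n = 2451.8 − 2152.983333 = 298.816667
b = Sxy/Sxx = 298.816667/440.833333 = 0.677845

0.678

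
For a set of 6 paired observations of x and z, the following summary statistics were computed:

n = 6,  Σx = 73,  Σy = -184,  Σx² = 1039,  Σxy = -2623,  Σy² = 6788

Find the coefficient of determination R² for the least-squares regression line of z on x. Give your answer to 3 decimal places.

0.855

Sxx = Σx² − (Σx)²/n = 1039 − 888.166667 = 150.833333
Sxy = Σxy − (Σx)(Σy)/n = -2623 − (-2238.666667) = -384.333333
Syy = Σy² − (Σy)²/n = 6788 − 5642.666667 = 1145.333333
R² = Sxy²/(Sxx·Syy) = (-384.333333)²/(150.833333·1145.333333) = 0.855041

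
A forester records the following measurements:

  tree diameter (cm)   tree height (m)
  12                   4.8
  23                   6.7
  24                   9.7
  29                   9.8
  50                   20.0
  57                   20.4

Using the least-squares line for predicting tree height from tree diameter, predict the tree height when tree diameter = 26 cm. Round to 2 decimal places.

n = 6, Σx = 195, Σy = 71.4, Σxy = 2891.5, Σx² = 7839
Sxx = Σx² − (Σx)²/n = 7839 − 6337.5 = 1501.5
Sxy = Σxy − (Σx)(Σy)/n = 2891.5 − 2320.5 = 571
b = Sxy/Sxx = 571/1501.5 = 0.380286
a = ȳ − b·x̄ = 11.9 − 0.380286·32.5 = -0.459307
ŷ(26) = a + b·26 = -0.459307 + 0.380286·26 = 9.428139

9.43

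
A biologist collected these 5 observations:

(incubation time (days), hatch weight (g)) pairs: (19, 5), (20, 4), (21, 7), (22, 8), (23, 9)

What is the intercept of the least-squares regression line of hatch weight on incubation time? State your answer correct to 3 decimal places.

-18.600

n = 5, Σx = 105, Σy = 33, Σxy = 705, Σx² = 2215
Sxx = Σx² − (Σx)²/n = 2215 − 2205 = 10
Sxy = Σxy − (Σx)(Σy)/n = 705 − 693 = 12
b = Sxy/Sxx = 12/10 = 1.2
a = ȳ − b·x̄ = 6.6 − 1.2·21 = -18.6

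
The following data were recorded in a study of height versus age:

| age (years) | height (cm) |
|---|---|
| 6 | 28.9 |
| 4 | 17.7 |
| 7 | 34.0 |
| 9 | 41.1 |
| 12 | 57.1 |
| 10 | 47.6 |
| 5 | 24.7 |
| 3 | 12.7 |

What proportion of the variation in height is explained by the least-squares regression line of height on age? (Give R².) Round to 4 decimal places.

0.9953

n = 8, Σx = 56, Σy = 263.8, Σxy = 2174.9, Σx² = 460, Σy² = 10291.26
Sxx = Σx² − (Σx)²/n = 460 − 392 = 68
Sxy = Σxy − (Σx)(Σy)/n = 2174.9 − 1846.6 = 328.3
Syy = Σy² − (Σy)²/n = 10291.26 − 8698.805 = 1592.455
R² = Sxy²/(Sxx·Syy) = (328.3)²/(68·1592.455) = 0.995327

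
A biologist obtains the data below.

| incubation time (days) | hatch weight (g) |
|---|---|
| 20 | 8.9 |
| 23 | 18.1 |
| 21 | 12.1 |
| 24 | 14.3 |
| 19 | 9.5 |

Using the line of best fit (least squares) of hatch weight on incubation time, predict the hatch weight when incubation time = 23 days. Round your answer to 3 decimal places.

15.002

n = 5, Σx = 107, Σy = 62.9, Σxy = 1372.1, Σx² = 2307
Sxx = Σx² − (Σx)²/n = 2307 − 2289.8 = 17.2
Sxy = Σxy − (Σx)(Σy)/n = 1372.1 − 1346.06 = 26.04
b = Sxy/Sxx = 26.04/17.2 = 1.513953
a = ȳ − b·x̄ = 12.58 − 1.513953·21.4 = -19.818605
ŷ(23) = a + b·23 = -19.818605 + 1.513953·23 = 15.002326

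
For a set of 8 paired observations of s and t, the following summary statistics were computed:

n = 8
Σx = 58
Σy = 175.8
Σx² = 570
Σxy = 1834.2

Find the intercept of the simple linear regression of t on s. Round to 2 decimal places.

-5.17

Sxx = Σx² − (Σx)²/n = 570 − 420.5 = 149.5
Sxy = Σxy − (Σx)(Σy)/n = 1834.2 − 1274.55 = 559.65
b = Sxy/Sxx = 559.65/149.5 = 3.743478
a = ȳ − b·x̄ = 21.975 − 3.743478·7.25 = -5.165217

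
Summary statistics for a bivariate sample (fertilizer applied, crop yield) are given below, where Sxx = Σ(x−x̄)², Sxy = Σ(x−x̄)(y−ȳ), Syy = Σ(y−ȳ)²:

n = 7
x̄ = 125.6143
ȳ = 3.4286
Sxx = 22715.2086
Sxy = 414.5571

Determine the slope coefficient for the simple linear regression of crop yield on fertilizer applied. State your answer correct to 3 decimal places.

b = Sxy/Sxx = 414.5571/22715.2086 = 0.018250

0.018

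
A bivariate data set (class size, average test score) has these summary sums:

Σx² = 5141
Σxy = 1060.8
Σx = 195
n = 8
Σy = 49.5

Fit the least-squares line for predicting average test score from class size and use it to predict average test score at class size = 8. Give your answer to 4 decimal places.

Sxx = Σx² − (Σx)²/n = 5141 − 4753.125 = 387.875
Sxy = Σxy − (Σx)(Σy)/n = 1060.8 − 1206.5625 = -145.7625
b = Sxy/Sxx = -145.7625/387.875 = -0.375798
a = ȳ − b·x̄ = 6.1875 − (-0.375798)·24.375 = 15.347567
ŷ(8) = a + b·8 = 15.347567 + (-0.375798)·8 = 12.341186

12.3412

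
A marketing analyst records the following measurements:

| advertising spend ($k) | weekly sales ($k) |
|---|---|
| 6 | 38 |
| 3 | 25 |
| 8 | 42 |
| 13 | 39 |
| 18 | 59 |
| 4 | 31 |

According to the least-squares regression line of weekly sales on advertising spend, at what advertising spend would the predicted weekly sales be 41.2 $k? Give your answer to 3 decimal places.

9.878

n = 6, Σx = 52, Σy = 234, Σxy = 2332, Σx² = 618
Sxx = Σx² − (Σx)²/n = 618 − 450.666667 = 167.333333
Sxy = Σxy − (Σx)(Σy)/n = 2332 − 2028 = 304
b = Sxy/Sxx = 304/167.333333 = 1.816733
a = ȳ − b·x̄ = 39 − 1.816733·8.666667 = 23.254980
Set a + b·x = 41.2: x = (41.2 − 23.254980) / 1.816733 = 9.877632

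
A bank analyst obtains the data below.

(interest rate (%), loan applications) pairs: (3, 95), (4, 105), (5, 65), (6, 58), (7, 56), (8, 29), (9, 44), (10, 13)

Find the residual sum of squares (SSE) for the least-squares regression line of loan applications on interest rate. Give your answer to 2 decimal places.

870.73

n = 8, Σx = 52, Σy = 465, Σxy = 2528, Σx² = 380, Σy² = 33721
Sxx = Σx² − (Σx)²/n = 380 − 338 = 42
Sxy = Σxy − (Σx)(Σy)/n = 2528 − 3022.5 = -494.5
Syy = Σy² − (Σy)²/n = 33721 − 27028.125 = 6692.875
b = Sxy/Sxx = -494.5/42 = -11.773810
SSE = Syy − b·Sxy = 6692.875 − (-11.773810)·(-494.5) = 870.726190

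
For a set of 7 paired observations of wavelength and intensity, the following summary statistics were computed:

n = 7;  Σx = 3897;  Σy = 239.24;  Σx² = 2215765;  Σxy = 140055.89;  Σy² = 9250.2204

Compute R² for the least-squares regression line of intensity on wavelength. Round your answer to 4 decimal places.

0.9498

Sxx = Σx² − (Σx)²/n = 2215765 − 2169515.571429 = 46249.428571
Sxy = Σxy − (Σx)(Σy)/n = 140055.89 − 133188.325714 = 6867.564286
Syy = Σy² − (Σy)²/n = 9250.2204 − 8176.539657 = 1073.680743
R² = Sxy²/(Sxx·Syy) = (6867.564286)²/(46249.428571·1073.680743) = 0.949782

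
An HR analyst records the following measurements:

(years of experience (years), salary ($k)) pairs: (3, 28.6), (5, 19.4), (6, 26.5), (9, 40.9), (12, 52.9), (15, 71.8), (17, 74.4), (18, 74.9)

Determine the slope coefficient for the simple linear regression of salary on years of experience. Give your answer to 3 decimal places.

n = 8, Σx = 85, Σy = 389.4, Σxy = 5034.7, Σx² = 1133
Sxx = Σx² − (Σx)²/n = 1133 − 903.125 = 229.875
Sxy = Σxy − (Σx)(Σy)/n = 5034.7 − 4137.375 = 897.325
b = Sxy/Sxx = 897.325/229.875 = 3.903535

3.904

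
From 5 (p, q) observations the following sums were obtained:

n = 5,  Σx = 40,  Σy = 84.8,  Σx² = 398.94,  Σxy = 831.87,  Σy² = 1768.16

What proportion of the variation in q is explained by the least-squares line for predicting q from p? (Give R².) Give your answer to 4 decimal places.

Sxx = Σx² − (Σx)²/n = 398.94 − 320 = 78.94
Sxy = Σxy − (Σx)(Σy)/n = 831.87 − 678.4 = 153.47
Syy = Σy² − (Σy)²/n = 1768.16 − 1438.208 = 329.952
R² = Sxy²/(Sxx·Syy) = (153.47)²/(78.94·329.952) = 0.904272

0.9043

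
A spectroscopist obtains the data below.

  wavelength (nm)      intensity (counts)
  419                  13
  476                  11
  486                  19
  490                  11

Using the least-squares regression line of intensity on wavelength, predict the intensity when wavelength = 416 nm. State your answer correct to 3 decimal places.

n = 4, Σx = 1871, Σy = 54, Σxy = 25307, Σx² = 878433
Sxx = Σx² − (Σx)²/n = 878433 − 875160.25 = 3272.75
Sxy = Σxy − (Σx)(Σy)/n = 25307 − 25258.5 = 48.5
b = Sxy/Sxx = 48.5/3272.75 = 0.014819
a = ȳ − b·x̄ = 13.5 − 0.014819·467.75 = 6.568253
ŷ(416) = a + b·416 = 6.568253 + 0.014819·416 = 12.733099

12.733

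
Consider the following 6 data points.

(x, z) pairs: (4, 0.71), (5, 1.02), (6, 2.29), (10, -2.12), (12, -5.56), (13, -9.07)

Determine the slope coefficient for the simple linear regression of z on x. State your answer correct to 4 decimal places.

n = 6, Σx = 50, Σy = -12.73, Σxy = -184.15, Σx² = 490
Sxx = Σx² − (Σx)²/n = 490 − 416.666667 = 73.333333
Sxy = Σxy − (Σx)(Σy)/n = -184.15 − (-106.083333) = -78.066667
b = Sxy/Sxx = -78.066667/73.333333 = -1.064545

-1.0645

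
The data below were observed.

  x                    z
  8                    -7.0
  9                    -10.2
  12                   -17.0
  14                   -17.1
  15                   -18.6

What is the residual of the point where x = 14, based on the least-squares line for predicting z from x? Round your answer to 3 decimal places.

n = 5, Σx = 58, Σy = -69.9, Σxy = -870.2, Σx² = 710
Sxx = Σx² − (Σx)²/n = 710 − 672.8 = 37.2
Sxy = Σxy − (Σx)(Σy)/n = -870.2 − (-810.84) = -59.36
b = Sxy/Sxx = -59.36/37.2 = -1.595699
a = ȳ − b·x̄ = -13.98 − (-1.595699)·11.6 = 4.530108
ŷ(14) = 4.530108 + (-1.595699)·14 = -17.809677
residual = y − ŷ = -17.1 − (-17.809677) = 0.709677

0.710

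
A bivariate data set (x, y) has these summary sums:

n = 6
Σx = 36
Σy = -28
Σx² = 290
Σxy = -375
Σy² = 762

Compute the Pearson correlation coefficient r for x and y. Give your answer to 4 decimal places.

-0.9577

Sxx = Σx² − (Σx)²/n = 290 − 216 = 74
Sxy = Σxy − (Σx)(Σy)/n = -375 − (-168) = -207
Syy = Σy² − (Σy)²/n = 762 − 130.666667 = 631.333333
r = Sxy/√(Sxx·Syy) = -207/√(46718.666667) = -207/216.145013 = -0.957690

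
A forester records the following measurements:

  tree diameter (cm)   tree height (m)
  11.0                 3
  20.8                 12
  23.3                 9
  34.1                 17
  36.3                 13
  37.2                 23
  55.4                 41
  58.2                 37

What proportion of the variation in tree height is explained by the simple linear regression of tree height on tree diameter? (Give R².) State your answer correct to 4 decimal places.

n = 8, Σx = 276.3, Σy = 155, Σxy = 6824.3, Σx² = 11417.27, Σy² = 4271
Sxx = Σx² − (Σx)²/n = 11417.27 − 9542.71125 = 1874.55875
Sxy = Σxy − (Σx)(Σy)/n = 6824.3 − 5353.3125 = 1470.9875
Syy = Σy² − (Σy)²/n = 4271 − 3003.125 = 1267.875
R² = Sxy²/(Sxx·Syy) = (1470.9875)²/(1874.55875·1267.875) = 0.910421

0.9104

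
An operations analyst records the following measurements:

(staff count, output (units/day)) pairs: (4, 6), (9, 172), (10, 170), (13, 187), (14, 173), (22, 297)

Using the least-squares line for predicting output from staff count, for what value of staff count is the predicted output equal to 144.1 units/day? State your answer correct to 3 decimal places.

10.361

n = 6, Σx = 72, Σy = 1005, Σxy = 14659, Σx² = 1046
Sxx = Σx² − (Σx)²/n = 1046 − 864 = 182
Sxy = Σxy − (Σx)(Σy)/n = 14659 − 12060 = 2599
b = Sxy/Sxx = 2599/182 = 14.280220
a = ȳ − b·x̄ = 167.5 − 14.280220·12 = -3.862637
Set a + b·x = 144.1: x = (144.1 − (-3.862637)) / 14.280220 = 10.361370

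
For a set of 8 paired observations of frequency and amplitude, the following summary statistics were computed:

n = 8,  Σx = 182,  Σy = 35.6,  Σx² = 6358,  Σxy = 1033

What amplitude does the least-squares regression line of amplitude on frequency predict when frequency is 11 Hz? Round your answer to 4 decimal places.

Sxx = Σx² − (Σx)²/n = 6358 − 4140.5 = 2217.5
Sxy = Σxy − (Σx)(Σy)/n = 1033 − 809.9 = 223.1
b = Sxy/Sxx = 223.1/2217.5 = 0.100609
a = ȳ − b·x̄ = 4.45 − 0.100609·22.75 = 2.161150
ŷ(11) = a + b·11 = 2.161150 + 0.100609·11 = 3.267847

3.2678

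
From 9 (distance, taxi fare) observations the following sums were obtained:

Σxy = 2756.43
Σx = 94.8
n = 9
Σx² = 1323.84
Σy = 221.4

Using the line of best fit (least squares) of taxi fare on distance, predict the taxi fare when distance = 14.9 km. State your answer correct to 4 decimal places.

Sxx = Σx² − (Σx)²/n = 1323.84 − 998.56 = 325.28
Sxy = Σxy − (Σx)(Σy)/n = 2756.43 − 2332.08 = 424.35
b = Sxy/Sxx = 424.35/325.28 = 1.304568
a = ȳ − b·x̄ = 24.6 − 1.304568·10.533333 = 10.858546
ŷ(14.9) = a + b·14.9 = 10.858546 + 1.304568·14.9 = 30.296615

30.2966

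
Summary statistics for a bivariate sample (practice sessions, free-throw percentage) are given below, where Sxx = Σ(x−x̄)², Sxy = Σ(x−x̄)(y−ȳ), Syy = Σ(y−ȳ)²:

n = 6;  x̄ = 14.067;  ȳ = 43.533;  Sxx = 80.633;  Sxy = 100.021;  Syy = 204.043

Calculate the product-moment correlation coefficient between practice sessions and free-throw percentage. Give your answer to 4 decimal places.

0.7798

r = Sxy/√(Sxx·Syy) = 100.021/√(16452.599219) = 100.021/128.267686 = 0.779783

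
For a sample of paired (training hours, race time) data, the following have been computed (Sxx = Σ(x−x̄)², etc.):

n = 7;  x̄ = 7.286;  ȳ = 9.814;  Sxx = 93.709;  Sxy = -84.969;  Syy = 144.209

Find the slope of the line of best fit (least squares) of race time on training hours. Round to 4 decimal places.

-0.9067

b = Sxy/Sxx = -84.969/93.709 = -0.906733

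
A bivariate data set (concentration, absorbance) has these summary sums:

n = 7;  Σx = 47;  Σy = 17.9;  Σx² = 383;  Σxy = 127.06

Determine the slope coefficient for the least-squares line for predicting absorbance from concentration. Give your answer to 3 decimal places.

Sxx = Σx² − (Σx)²/n = 383 − 315.571429 = 67.428571
Sxy = Σxy − (Σx)(Σy)/n = 127.06 − 120.185714 = 6.874286
b = Sxy/Sxx = 6.874286/67.428571 = 0.101949

0.102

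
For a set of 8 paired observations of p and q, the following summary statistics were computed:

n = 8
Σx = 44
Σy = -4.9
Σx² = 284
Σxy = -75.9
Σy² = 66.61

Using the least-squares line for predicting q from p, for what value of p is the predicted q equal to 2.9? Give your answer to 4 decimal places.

2.4862

Sxx = Σx² − (Σx)²/n = 284 − 242 = 42
Sxy = Σxy − (Σx)(Σy)/n = -75.9 − (-26.95) = -48.95
b = Sxy/Sxx = -48.95/42 = -1.165476
a = ȳ − b·x̄ = -0.6125 − (-1.165476)·5.5 = 5.797619
Set a + b·x = 2.9: x = (2.9 − 5.797619) / (-1.165476) = 2.486210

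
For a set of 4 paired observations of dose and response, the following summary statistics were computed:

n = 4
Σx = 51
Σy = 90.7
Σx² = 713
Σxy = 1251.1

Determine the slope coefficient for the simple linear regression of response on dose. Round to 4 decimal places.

Sxx = Σx² − (Σx)²/n = 713 − 650.25 = 62.75
Sxy = Σxy − (Σx)(Σy)/n = 1251.1 − 1156.425 = 94.675
b = Sxy/Sxx = 94.675/62.75 = 1.508765

1.5088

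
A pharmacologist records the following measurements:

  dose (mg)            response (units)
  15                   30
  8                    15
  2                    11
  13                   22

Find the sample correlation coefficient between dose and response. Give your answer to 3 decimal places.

0.943

n = 4, Σx = 38, Σy = 78, Σxy = 878, Σx² = 462, Σy² = 1730
Sxx = Σx² − (Σx)²/n = 462 − 361 = 101
Sxy = Σxy − (Σx)(Σy)/n = 878 − 741 = 137
Syy = Σy² − (Σy)²/n = 1730 − 1521 = 209
r = Sxy/√(Sxx·Syy) = 137/√(21109) = 137/145.289366 = 0.942946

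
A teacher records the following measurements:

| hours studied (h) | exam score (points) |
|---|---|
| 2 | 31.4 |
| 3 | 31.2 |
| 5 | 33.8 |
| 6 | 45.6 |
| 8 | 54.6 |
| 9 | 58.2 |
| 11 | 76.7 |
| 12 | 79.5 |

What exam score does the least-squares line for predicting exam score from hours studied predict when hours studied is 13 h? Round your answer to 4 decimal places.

n = 8, Σx = 56, Σy = 411, Σxy = 3357.3, Σx² = 484
Sxx = Σx² − (Σx)²/n = 484 − 392 = 92
Sxy = Σxy − (Σx)(Σy)/n = 3357.3 − 2877 = 480.3
b = Sxy/Sxx = 480.3/92 = 5.220652
a = ȳ − b·x̄ = 51.375 − 5.220652·7 = 14.830435
ŷ(13) = a + b·13 = 14.830435 + 5.220652·13 = 82.698913

82.6989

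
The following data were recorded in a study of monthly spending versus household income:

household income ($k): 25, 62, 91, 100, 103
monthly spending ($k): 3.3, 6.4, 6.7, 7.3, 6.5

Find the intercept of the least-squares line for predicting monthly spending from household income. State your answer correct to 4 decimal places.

2.7421

n = 5, Σx = 381, Σy = 30.2, Σxy = 2488.5, Σx² = 33359
Sxx = Σx² − (Σx)²/n = 33359 − 29032.2 = 4326.8
Sxy = Σxy − (Σx)(Σy)/n = 2488.5 − 2301.24 = 187.26
b = Sxy/Sxx = 187.26/4326.8 = 0.043279
a = ȳ − b·x̄ = 6.04 − 0.043279·76.2 = 2.742133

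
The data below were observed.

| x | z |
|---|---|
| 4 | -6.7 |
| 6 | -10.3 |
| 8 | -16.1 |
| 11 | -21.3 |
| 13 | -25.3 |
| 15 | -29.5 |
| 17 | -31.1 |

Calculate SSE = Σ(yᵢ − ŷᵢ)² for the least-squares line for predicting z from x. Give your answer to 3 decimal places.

n = 7, Σx = 74, Σy = -140.3, Σxy = -1751.8, Σx² = 920, Σy² = 3341.43
Sxx = Σx² − (Σx)²/n = 920 − 782.285714 = 137.714286
Sxy = Σxy − (Σx)(Σy)/n = -1751.8 − (-1483.171429) = -268.628571
Syy = Σy² − (Σy)²/n = 3341.43 − 2812.012857 = 529.417143
b = Sxy/Sxx = -268.628571/137.714286 = -1.950622
SSE = Syy − b·Sxy = 529.417143 − (-1.950622)·(-268.628571) = 5.424232

5.424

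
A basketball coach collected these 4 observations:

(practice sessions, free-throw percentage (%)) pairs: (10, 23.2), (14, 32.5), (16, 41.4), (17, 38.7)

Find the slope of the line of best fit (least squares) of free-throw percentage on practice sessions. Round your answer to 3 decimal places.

n = 4, Σx = 57, Σy = 135.8, Σxy = 2007.3, Σx² = 841
Sxx = Σx² − (Σx)²/n = 841 − 812.25 = 28.75
Sxy = Σxy − (Σx)(Σy)/n = 2007.3 − 1935.15 = 72.15
b = Sxy/Sxx = 72.15/28.75 = 2.509565

2.510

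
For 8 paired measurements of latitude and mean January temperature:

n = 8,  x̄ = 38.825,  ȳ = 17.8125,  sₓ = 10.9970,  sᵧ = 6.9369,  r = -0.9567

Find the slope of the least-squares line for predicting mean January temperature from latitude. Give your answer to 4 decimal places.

b = r · sᵧ/sₓ = -0.9567 · 6.9369/10.997 = -0.603486

-0.6035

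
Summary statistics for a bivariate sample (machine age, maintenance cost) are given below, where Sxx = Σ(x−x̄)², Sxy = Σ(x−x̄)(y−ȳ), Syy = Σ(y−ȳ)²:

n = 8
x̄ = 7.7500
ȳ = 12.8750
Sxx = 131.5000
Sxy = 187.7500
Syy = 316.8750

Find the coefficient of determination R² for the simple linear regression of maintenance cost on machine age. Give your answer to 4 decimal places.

R² = Sxy²/(Sxx·Syy) = (187.75)²/(131.5·316.875) = 0.845953

0.8460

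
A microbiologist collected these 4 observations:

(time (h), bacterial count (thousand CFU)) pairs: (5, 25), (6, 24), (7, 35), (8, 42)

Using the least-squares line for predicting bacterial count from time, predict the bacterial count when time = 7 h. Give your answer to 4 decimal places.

n = 4, Σx = 26, Σy = 126, Σxy = 850, Σx² = 174
Sxx = Σx² − (Σx)²/n = 174 − 169 = 5
Sxy = Σxy − (Σx)(Σy)/n = 850 − 819 = 31
b = Sxy/Sxx = 31/5 = 6.2
a = ȳ − b·x̄ = 31.5 − 6.2·6.5 = -8.8
ŷ(7) = a + b·7 = -8.8 + 6.2·7 = 34.6

34.6000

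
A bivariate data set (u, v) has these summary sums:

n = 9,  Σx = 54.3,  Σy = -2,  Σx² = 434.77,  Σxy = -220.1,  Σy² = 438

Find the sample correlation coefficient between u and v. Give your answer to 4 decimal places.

Sxx = Σx² − (Σx)²/n = 434.77 − 327.61 = 107.16
Sxy = Σxy − (Σx)(Σy)/n = -220.1 − (-12.066667) = -208.033333
Syy = Σy² − (Σy)²/n = 438 − 0.444444 = 437.555556
r = Sxy/√(Sxx·Syy) = -208.033333/√(46888.453333) = -208.033333/216.537418 = -0.960727

-0.9607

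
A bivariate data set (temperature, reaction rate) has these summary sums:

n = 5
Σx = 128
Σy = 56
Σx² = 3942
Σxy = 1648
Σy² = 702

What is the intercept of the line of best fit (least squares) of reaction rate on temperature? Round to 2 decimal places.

Sxx = Σx² − (Σx)²/n = 3942 − 3276.8 = 665.2
Sxy = Σxy − (Σx)(Σy)/n = 1648 − 1433.6 = 214.4
b = Sxy/Sxx = 214.4/665.2 = 0.322309
a = ȳ − b·x̄ = 11.2 − 0.322309·25.6 = 2.948888

2.95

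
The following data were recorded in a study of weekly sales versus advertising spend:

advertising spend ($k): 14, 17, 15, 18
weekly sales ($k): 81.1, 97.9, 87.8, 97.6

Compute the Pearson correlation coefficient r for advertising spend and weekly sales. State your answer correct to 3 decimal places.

0.965

n = 4, Σx = 64, Σy = 364.4, Σxy = 5873.5, Σx² = 1034, Σy² = 33396.22
Sxx = Σx² − (Σx)²/n = 1034 − 1024 = 10
Sxy = Σxy − (Σx)(Σy)/n = 5873.5 − 5830.4 = 43.1
Syy = Σy² − (Σy)²/n = 33396.22 − 33196.84 = 199.38
r = Sxy/√(Sxx·Syy) = 43.1/√(1993.8) = 43.1/44.651988 = 0.965243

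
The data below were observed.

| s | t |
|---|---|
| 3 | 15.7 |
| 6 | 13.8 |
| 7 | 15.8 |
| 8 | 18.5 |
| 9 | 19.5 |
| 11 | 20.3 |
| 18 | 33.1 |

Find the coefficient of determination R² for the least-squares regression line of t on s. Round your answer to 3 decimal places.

0.891

n = 7, Σx = 62, Σy = 136.7, Σxy = 1383.1, Σx² = 684, Σy² = 2916.77
Sxx = Σx² − (Σx)²/n = 684 − 549.142857 = 134.857143
Sxy = Σxy − (Σx)(Σy)/n = 1383.1 − 1210.771429 = 172.328571
Syy = Σy² − (Σy)²/n = 2916.77 − 2669.555714 = 247.214286
R² = Sxy²/(Sxx·Syy) = (172.328571)²/(134.857143·247.214286) = 0.890773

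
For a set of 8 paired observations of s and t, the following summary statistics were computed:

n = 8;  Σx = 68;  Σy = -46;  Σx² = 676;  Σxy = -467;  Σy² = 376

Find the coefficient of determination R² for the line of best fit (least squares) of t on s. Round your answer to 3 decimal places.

Sxx = Σx² − (Σx)²/n = 676 − 578 = 98
Sxy = Σxy − (Σx)(Σy)/n = -467 − (-391) = -76
Syy = Σy² − (Σy)²/n = 376 − 264.5 = 111.5
R² = Sxy²/(Sxx·Syy) = (-76)²/(98·111.5) = 0.528599

0.529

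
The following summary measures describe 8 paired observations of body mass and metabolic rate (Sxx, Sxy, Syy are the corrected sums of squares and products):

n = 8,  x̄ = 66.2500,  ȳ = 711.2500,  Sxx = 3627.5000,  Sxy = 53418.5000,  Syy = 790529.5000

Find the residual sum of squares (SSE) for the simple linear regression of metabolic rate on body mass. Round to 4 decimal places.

3889.6262

b = Sxy/Sxx = 53418.5/3627.5 = 14.725982
SSE = Syy − b·Sxy = 790529.5 − 14.725982·53418.5 = 3889.626189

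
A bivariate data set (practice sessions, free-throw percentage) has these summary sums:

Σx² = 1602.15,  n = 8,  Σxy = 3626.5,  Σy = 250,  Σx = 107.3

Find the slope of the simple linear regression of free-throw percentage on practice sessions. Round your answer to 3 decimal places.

1.677

Sxx = Σx² − (Σx)²/n = 1602.15 − 1439.16125 = 162.98875
Sxy = Σxy − (Σx)(Σy)/n = 3626.5 − 3353.125 = 273.375
b = Sxy/Sxx = 273.375/162.98875 = 1.677263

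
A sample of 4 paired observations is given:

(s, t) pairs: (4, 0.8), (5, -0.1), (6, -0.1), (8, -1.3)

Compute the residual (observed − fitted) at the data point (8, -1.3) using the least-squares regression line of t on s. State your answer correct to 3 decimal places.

n = 4, Σx = 23, Σy = -0.7, Σxy = -8.3, Σx² = 141
Sxx = Σx² − (Σx)²/n = 141 − 132.25 = 8.75
Sxy = Σxy − (Σx)(Σy)/n = -8.3 − (-4.025) = -4.275
b = Sxy/Sxx = -4.275/8.75 = -0.488571
a = ȳ − b·x̄ = -0.175 − (-0.488571)·5.75 = 2.634286
ŷ(8) = 2.634286 + (-0.488571)·8 = -1.274286
residual = y − ŷ = -1.3 − (-1.274286) = -0.025714

-0.026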